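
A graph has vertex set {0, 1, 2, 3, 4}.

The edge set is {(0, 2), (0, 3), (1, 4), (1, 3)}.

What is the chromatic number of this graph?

1 and 4 are adjacent, so at least 2 colors are needed.
2 colors suffice: color red → {0, 1}; color blue → {2, 3, 4}. No two adjacent vertices share a color.

2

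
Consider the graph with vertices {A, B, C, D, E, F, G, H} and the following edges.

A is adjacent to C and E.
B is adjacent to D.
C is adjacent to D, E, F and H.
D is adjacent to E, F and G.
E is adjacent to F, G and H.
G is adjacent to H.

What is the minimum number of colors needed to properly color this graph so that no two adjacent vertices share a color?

4

C, D, E, F form a clique, so at least 4 colors are needed.
4 colors suffice: A=3, B=1, C=2, D=3, E=1, F=4, G=2, H=3. No two adjacent vertices share a color.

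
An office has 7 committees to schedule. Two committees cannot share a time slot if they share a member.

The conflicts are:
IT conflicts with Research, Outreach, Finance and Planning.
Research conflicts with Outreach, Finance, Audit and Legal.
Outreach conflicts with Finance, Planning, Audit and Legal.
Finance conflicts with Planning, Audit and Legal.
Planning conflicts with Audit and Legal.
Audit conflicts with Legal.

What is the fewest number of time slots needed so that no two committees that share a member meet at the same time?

Research, Outreach, Finance, Audit, Legal pairwise conflict, so at least 5 time slots are needed.
Using 5 time slots: IT=4, Research=3, Outreach=2, Finance=1, Planning=3, Audit=4, Legal=5. Every pair that conflicts lands in different time slots.

5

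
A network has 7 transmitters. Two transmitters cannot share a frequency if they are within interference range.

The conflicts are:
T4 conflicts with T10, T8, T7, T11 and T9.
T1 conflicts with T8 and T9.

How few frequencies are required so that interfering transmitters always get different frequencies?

2

T4 and T7 conflict, so at least 2 frequencies are needed.
A valid assignment using 2 frequencies: T4=1, T1=1, T10=2, T8=2, T7=2, T11=2, T9=2. Each listed conflict is separated.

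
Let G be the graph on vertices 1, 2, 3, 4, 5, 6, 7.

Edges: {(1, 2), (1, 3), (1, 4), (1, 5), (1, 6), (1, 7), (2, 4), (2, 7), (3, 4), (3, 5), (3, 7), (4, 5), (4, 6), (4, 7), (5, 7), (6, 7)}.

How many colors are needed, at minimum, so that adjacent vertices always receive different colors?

1, 3, 4, 5, 7 are pairwise adjacent (a clique of size 5), so at least 5 colors are needed.
One proper 5-coloring: 1=a, 2=d, 3=e, 4=b, 5=d, 6=d, 7=c. Each edge has distinct colors on its endpoints.

5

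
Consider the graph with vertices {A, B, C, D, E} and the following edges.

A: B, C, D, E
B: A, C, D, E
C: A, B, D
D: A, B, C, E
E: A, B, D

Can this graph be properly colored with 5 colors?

The chromatic number is 4. A, B, D, E are pairwise adjacent (a clique of size 4), so at least 4 colors are needed.
4 colors suffice: A=1, B=3, C=4, D=2, E=4.
Since 5 ≥ 4, a proper 5-coloring certainly exists.

Yes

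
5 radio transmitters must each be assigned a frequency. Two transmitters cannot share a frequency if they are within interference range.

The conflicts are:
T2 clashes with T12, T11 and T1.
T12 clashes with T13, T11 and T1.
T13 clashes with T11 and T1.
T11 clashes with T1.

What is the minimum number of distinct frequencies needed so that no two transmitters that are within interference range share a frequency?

4

T2, T12, T11, T1 all conflict with each other, so at least 4 frequencies are needed.
A valid assignment using 4 frequencies: T2=4, T12=2, T13=4, T11=1, T1=3. No two conflicting transmitters share a frequency.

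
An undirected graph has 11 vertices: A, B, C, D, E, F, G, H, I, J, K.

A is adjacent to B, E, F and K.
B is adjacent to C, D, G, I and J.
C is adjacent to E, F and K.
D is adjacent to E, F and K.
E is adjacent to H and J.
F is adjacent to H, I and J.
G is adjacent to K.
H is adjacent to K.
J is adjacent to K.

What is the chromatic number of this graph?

A and E are adjacent, so at least 2 colors are needed.
A valid assignment using 2 colors: A=blue, B=red, C=blue, D=blue, E=red, F=red, G=blue, H=blue, I=blue, J=blue, K=red. Every edge joins two different colors.

2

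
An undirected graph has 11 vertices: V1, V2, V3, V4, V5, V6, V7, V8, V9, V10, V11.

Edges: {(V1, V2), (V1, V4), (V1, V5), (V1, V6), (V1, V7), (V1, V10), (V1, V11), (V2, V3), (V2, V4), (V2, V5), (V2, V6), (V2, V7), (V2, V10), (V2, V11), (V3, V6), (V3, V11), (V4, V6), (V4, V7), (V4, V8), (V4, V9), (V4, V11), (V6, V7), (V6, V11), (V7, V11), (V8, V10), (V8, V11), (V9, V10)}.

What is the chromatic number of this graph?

V1, V2, V4, V6, V7, V11 form a clique, so at least 6 colors are needed.
6 colors suffice: color 1 → {V2, V8, V9}; color 2 → {V5, V10, V11}; color 3 → {V3, V4}; color 4 → {V1}; color 5 → {V6}; color 6 → {V7}. Every edge joins two different colors.

6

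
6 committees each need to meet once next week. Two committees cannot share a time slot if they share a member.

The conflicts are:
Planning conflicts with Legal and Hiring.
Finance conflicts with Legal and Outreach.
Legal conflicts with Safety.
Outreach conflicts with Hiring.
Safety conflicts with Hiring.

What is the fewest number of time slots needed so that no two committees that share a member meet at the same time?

3

The cycle Legal-Planning-Hiring-Outreach-Finance-Legal has odd length 5, so it cannot be 2-colored; at least 3 time slots are needed.
A valid assignment using 3 time slots: Planning=2, Finance=2, Legal=1, Outreach=3, Safety=2, Hiring=1. No two conflicting committees share a time slot.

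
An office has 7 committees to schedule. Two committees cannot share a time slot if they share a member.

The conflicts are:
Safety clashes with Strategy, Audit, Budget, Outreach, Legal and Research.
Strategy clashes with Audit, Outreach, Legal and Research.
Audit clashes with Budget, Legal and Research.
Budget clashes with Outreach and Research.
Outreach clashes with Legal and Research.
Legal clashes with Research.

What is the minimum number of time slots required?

Safety, Strategy, Audit, Legal, Research all conflict with each other, so at least 5 time slots are needed.
5 time slots suffice: time slot 1 → {Research}; time slot 2 → {Safety}; time slot 3 → {Audit, Outreach}; time slot 4 → {Budget, Legal}; time slot 5 → {Strategy}. Every pair that conflicts lands in different time slots.

5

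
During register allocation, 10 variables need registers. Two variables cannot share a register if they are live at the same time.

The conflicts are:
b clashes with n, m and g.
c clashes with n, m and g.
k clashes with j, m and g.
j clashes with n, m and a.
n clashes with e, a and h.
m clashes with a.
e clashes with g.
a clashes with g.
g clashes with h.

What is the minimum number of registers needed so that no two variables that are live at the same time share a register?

j, n, a all conflict with each other, so at least 3 registers are needed.
Using 3 registers: b=2, c=2, k=2, j=3, n=1, m=1, e=2, a=2, g=1, h=2. No two conflicting variables share a register.

3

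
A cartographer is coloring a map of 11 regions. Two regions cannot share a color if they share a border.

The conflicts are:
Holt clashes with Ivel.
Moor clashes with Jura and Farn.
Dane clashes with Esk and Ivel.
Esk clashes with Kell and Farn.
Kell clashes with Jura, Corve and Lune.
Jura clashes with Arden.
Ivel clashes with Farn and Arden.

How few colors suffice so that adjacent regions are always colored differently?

3

The cycle Arden-Jura-Moor-Farn-Ivel-Arden has odd length 5, so it cannot be 2-colored; at least 3 colors are needed.
3 colors suffice: Holt=2, Moor=1, Dane=2, Esk=3, Kell=1, Jura=2, Ivel=1, Corve=2, Lune=2, Farn=2, Arden=3. Every pair that conflicts lands in different colors.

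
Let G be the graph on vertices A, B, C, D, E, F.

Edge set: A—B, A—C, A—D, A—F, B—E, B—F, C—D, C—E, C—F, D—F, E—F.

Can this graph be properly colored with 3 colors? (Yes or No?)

No

A, C, D, F are pairwise adjacent (a clique of size 4), so at least 4 colors are needed.
So 3 colors are not enough.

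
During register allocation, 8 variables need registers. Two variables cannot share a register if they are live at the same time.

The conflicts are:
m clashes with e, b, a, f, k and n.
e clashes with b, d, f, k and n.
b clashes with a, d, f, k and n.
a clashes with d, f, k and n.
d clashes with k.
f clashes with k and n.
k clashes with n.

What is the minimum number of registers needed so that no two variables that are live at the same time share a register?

6

m, b, a, f, k, n pairwise conflict, so at least 6 registers are needed.
A valid assignment using 6 registers: m=5, e=3, b=2, a=3, d=4, f=4, k=1, n=6. Each listed conflict is separated.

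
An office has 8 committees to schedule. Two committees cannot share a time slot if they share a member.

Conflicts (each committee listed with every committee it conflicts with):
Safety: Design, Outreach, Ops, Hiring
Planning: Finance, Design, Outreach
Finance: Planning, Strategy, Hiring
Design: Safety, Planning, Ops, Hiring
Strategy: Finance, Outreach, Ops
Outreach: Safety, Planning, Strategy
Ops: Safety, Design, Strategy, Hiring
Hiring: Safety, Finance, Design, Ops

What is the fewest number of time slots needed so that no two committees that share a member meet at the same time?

4

Safety, Design, Ops, Hiring pairwise conflict, so at least 4 time slots are needed.
A valid assignment using 4 time slots: Safety=3, Planning=2, Finance=1, Design=1, Strategy=3, Outreach=1, Ops=2, Hiring=4. No two conflicting committees share a time slot.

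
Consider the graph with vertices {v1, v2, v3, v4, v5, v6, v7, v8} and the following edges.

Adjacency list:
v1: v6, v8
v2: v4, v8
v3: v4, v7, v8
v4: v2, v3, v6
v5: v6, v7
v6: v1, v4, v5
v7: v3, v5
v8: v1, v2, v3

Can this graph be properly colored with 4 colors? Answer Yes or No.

Yes

The chromatic number is 3. The cycle v1-v8-v2-v4-v6-v1 has odd length 5, so it cannot be 2-colored; at least 3 colors are needed.
A valid assignment using 3 colors: v1=3, v2=2, v3=2, v4=1, v5=1, v6=2, v7=3, v8=1.
Since 4 ≥ 3, a proper 4-coloring certainly exists.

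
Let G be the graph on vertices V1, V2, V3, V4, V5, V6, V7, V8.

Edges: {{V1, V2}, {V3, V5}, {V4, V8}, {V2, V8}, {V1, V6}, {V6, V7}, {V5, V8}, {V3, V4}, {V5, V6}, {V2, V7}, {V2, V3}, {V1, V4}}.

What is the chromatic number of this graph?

The cycle V3-V2-V7-V6-V5-V3 has odd length 5, so it cannot be 2-colored; at least 3 colors are needed.
One proper 3-coloring: V1=blue, V2=red, V3=blue, V4=red, V5=green, V6=red, V7=blue, V8=blue. Each edge has distinct colors on its endpoints.

3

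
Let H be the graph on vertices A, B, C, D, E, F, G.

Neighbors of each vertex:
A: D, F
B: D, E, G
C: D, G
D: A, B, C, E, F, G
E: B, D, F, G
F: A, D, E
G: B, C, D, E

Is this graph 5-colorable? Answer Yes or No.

Yes

The chromatic number is 4. B, D, E, G form a clique, so at least 4 colors are needed.
One proper 4-coloring: A=2, B=4, C=2, D=1, E=2, F=3, G=3.
Since 5 ≥ 4, a proper 5-coloring certainly exists.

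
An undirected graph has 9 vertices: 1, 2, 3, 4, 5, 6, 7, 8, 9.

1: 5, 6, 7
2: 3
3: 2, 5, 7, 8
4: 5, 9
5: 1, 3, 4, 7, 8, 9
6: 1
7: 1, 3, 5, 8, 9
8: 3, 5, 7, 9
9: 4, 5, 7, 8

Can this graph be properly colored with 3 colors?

3, 5, 7, 8 are pairwise adjacent (a clique of size 4), so at least 4 colors are needed.
So 3 colors are not enough.

No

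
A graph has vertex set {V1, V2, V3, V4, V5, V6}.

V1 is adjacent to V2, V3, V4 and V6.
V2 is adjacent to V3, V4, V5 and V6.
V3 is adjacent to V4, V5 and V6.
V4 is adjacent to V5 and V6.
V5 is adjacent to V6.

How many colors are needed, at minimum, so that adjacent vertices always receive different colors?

5

V2, V3, V4, V5, V6 are mutually adjacent (a clique of size 5), so at least 5 colors are needed.
One proper 5-coloring: V1=purple, V2=green, V3=blue, V4=red, V5=purple, V6=yellow. No two adjacent vertices share a color.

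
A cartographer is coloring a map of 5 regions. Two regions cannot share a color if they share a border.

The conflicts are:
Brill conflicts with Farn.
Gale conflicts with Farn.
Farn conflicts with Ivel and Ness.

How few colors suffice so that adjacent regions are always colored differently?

Farn and Ness conflict, so at least 2 colors are needed.
2 colors suffice: color 1 → {Farn}; color 2 → {Brill, Gale, Ivel, Ness}. Each listed conflict is separated.

2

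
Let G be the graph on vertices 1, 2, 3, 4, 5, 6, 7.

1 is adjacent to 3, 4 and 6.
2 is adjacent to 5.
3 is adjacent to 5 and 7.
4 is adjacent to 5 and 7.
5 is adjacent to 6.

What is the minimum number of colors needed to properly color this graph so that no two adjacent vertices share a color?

5 and 6 are adjacent, so at least 2 colors are needed.
2 colors suffice: color red → {1, 5, 7}; color blue → {2, 3, 4, 6}. Every edge joins two different colors.

2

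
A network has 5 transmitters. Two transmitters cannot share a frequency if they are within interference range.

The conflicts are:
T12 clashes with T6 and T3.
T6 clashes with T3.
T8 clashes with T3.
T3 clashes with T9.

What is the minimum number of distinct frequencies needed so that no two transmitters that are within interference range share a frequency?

3

T12, T6, T3 pairwise conflict, so at least 3 frequencies are needed.
3 frequencies suffice: T12=3, T6=2, T8=2, T3=1, T9=2. Every pair that conflicts lands in different frequencies.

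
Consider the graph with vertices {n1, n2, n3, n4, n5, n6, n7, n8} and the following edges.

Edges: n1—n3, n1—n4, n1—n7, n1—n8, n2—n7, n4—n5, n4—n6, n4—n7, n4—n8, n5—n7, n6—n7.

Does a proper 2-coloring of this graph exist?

n1, n4, n8 are pairwise adjacent, so at least 3 colors are needed.
So 2 colors are not enough.

No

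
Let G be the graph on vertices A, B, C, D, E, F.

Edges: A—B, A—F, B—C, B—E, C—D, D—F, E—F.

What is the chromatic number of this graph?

3

The cycle D-C-B-E-F-D has odd length 5, so it cannot be 2-colored; at least 3 colors are needed.
A valid assignment using 3 colors: A=blue, B=red, C=blue, D=green, E=blue, F=red. No two adjacent vertices share a color.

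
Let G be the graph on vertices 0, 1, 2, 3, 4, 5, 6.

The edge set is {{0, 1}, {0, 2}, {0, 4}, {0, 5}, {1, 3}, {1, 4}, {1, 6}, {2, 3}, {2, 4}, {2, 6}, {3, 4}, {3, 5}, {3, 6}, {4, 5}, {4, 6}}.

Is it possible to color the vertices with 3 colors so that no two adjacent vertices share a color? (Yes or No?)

No

2, 3, 4, 6 are pairwise adjacent (a clique of size 4), so at least 4 colors are needed.
So 3 colors are not enough.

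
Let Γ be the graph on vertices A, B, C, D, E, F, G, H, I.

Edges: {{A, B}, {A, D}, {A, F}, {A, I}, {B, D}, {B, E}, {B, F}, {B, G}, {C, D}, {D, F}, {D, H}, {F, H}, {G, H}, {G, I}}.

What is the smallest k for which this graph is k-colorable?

A, B, D, F are pairwise adjacent (a clique of size 4), so at least 4 colors are needed.
4 colors suffice: color red → {B, C, H, I}; color blue → {D, E, G}; color green → {F}; color yellow → {A}. No two adjacent vertices share a color.

4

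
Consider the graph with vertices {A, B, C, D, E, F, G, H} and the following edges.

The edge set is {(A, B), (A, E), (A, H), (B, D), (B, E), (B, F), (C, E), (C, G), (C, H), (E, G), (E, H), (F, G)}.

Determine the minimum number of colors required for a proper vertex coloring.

3

A, E, H form a triangle, so at least 3 colors are needed.
3 colors suffice: color 1 → {D, E, F}; color 2 → {B, G, H}; color 3 → {A, C}. Each edge has distinct colors on its endpoints.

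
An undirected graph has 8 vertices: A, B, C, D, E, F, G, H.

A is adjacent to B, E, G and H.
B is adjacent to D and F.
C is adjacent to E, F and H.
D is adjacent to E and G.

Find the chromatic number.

3

The cycle C-E-A-B-F-C has odd length 5, so it cannot be 2-colored; at least 3 colors are needed.
A valid assignment using 3 colors: A=red, B=blue, C=red, D=red, E=blue, F=green, G=blue, H=blue. Every edge joins two different colors.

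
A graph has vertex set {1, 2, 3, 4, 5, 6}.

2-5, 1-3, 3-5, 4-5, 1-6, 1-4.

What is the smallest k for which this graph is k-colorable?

2

1 and 6 are adjacent, so at least 2 colors are needed.
2 colors suffice: color a → {1, 5}; color b → {2, 3, 4, 6}. No two adjacent vertices share a color.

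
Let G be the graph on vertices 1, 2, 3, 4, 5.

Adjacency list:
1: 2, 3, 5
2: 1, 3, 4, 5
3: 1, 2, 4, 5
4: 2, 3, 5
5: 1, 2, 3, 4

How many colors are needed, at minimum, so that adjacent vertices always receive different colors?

1, 2, 3, 5 form a clique, so at least 4 colors are needed.
4 colors suffice: color red → {2}; color blue → {3}; color green → {5}; color yellow → {1, 4}. Every edge joins two different colors.

4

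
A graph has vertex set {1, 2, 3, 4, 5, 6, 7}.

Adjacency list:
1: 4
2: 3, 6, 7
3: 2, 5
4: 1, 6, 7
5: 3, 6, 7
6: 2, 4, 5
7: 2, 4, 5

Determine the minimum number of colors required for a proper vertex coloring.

2 and 6 are adjacent, so at least 2 colors are needed.
2 colors suffice: color a → {2, 4, 5}; color b → {1, 3, 6, 7}. No two adjacent vertices share a color.

2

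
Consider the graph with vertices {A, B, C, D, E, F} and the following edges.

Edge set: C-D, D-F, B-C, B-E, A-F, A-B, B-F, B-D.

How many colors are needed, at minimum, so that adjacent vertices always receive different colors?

3

B, C, D are mutually adjacent, so at least 3 colors are needed.
One proper 3-coloring: A=3, B=1, C=2, D=3, E=2, F=2. No two adjacent vertices share a color.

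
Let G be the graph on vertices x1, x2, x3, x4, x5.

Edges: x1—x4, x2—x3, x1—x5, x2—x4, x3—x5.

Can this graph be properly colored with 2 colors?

The cycle x5-x1-x4-x2-x3-x5 has odd length 5, so it cannot be 2-colored; at least 3 colors are needed.
So 2 colors are not enough.

No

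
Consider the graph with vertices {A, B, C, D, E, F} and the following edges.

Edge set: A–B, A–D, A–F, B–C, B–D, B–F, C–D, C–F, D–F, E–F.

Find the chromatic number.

A, B, D, F are pairwise adjacent (a clique of size 4), so at least 4 colors are needed.
4 colors suffice: color red → {F}; color blue → {D, E}; color green → {B}; color yellow → {A, C}. Each edge has distinct colors on its endpoints.

4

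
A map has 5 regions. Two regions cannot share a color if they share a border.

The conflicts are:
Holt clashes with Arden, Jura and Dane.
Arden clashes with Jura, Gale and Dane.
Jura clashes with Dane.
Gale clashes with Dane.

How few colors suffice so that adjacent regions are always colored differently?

Holt, Arden, Jura, Dane pairwise conflict, so at least 4 colors are needed.
4 colors suffice: color 1 → {Dane}; color 2 → {Arden}; color 3 → {Holt, Gale}; color 4 → {Jura}. Each listed conflict is separated.

4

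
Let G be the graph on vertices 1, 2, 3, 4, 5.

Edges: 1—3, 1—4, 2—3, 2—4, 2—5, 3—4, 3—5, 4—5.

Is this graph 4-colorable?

The chromatic number is 4. 2, 3, 4, 5 are mutually adjacent (a clique of size 4), so at least 4 colors are needed.
4 colors suffice: color a → {3}; color b → {4}; color c → {1, 2}; color d → {5}.
That is already a proper 4-coloring.

Yes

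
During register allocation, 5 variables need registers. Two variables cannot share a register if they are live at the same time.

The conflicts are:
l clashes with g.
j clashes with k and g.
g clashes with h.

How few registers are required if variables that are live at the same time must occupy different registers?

2

l and g conflict, so at least 2 registers are needed.
2 registers suffice: register 1 → {k, g}; register 2 → {l, j, h}. Every pair that conflicts lands in different registers.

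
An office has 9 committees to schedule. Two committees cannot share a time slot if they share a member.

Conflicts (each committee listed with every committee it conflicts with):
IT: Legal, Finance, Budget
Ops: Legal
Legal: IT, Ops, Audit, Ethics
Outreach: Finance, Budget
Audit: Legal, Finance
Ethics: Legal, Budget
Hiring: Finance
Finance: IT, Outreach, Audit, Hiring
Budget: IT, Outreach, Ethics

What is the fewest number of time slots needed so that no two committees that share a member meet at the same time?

2

Audit and Finance conflict, so at least 2 time slots are needed.
Using 2 time slots: IT=2, Ops=2, Legal=1, Outreach=2, Audit=2, Ethics=2, Hiring=2, Finance=1, Budget=1. Each listed conflict is separated.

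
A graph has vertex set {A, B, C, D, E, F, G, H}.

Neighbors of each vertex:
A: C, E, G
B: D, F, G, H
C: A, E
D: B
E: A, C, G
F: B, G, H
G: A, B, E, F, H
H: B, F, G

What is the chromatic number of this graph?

B, F, G, H are pairwise adjacent (a clique of size 4), so at least 4 colors are needed.
4 colors suffice: color 1 → {C, D, G}; color 2 → {A, B}; color 3 → {E, F}; color 4 → {H}. Every edge joins two different colors.

4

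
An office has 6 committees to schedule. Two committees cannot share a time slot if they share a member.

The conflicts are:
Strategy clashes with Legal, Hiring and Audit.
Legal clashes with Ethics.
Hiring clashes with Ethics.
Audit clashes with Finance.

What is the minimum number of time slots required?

Strategy and Audit conflict, so at least 2 time slots are needed.
2 time slots suffice: time slot 1 → {Strategy, Ethics, Finance}; time slot 2 → {Legal, Hiring, Audit}. Every pair that conflicts lands in different time slots.

2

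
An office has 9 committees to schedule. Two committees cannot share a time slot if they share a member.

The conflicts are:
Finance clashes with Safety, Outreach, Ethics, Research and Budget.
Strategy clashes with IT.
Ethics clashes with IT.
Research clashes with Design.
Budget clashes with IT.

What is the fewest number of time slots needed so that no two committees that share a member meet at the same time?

2

Strategy and IT conflict, so at least 2 time slots are needed.
A valid assignment using 2 time slots: Finance=1, Strategy=2, Safety=2, Outreach=2, Ethics=2, Research=2, Design=1, Budget=2, IT=1. Every pair that conflicts lands in different time slots.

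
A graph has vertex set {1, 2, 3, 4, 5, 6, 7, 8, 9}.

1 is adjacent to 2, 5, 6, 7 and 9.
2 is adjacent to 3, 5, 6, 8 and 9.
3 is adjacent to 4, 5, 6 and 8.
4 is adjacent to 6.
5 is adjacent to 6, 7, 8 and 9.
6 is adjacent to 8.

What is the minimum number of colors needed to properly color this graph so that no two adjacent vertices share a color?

5

2, 3, 5, 6, 8 form a clique, so at least 5 colors are needed.
5 colors suffice: color a → {4, 5}; color b → {2, 7}; color c → {6, 9}; color d → {1, 3}; color e → {8}. Each edge has distinct colors on its endpoints.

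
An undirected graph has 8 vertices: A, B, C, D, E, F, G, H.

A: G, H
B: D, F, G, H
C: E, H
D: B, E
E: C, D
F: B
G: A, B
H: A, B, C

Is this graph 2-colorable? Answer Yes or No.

The cycle B-H-C-E-D-B has odd length 5, so it cannot be 2-colored; at least 3 colors are needed.
So 2 colors are not enough.

No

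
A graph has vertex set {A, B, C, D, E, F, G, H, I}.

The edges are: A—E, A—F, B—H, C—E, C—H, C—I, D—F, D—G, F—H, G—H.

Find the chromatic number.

3

The cycle E-C-H-F-A-E has odd length 5, so it cannot be 2-colored; at least 3 colors are needed.
3 colors suffice: A=3, B=2, C=2, D=1, E=1, F=2, G=2, H=1, I=1. Every edge joins two different colors.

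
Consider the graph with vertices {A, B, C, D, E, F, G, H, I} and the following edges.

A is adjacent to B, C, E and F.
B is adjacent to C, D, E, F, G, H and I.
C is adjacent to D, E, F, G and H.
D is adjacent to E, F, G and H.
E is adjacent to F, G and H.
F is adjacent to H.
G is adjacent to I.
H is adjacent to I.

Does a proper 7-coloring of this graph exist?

The chromatic number is 6. B, C, D, E, F, H form a clique, so at least 6 colors are needed.
6 colors suffice: color 1 → {B}; color 2 → {C, I}; color 3 → {E}; color 4 → {F, G}; color 5 → {A, H}; color 6 → {D}.
Since 7 ≥ 6, a proper 7-coloring certainly exists.

Yes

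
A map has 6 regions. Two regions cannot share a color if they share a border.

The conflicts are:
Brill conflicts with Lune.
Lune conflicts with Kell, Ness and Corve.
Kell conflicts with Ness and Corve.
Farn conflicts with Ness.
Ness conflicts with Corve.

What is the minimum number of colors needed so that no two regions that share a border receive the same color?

Lune, Kell, Ness, Corve are mutually in conflict, so at least 4 colors are needed.
A valid assignment using 4 colors: Brill=2, Lune=1, Kell=3, Farn=1, Ness=2, Corve=4. No two conflicting regions share a color.

4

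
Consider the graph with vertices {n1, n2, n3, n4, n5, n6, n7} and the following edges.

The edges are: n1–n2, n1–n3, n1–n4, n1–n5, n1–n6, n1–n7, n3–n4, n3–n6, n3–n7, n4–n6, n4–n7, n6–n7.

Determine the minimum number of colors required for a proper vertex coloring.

5

n1, n3, n4, n6, n7 form a clique, so at least 5 colors are needed.
A valid assignment using 5 colors: n1=1, n2=2, n3=4, n4=5, n5=2, n6=2, n7=3. Each edge has distinct colors on its endpoints.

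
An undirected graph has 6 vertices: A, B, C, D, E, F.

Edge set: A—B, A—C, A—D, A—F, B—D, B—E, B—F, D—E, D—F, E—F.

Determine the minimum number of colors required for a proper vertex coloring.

4

A, B, D, F form a clique, so at least 4 colors are needed.
A valid assignment using 4 colors: A=1, B=2, C=2, D=3, E=1, F=4. Every edge joins two different colors.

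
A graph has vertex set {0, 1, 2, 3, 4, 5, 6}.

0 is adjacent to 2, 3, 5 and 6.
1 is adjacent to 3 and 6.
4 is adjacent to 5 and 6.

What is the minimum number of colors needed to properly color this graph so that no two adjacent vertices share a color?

2

0 and 5 are adjacent, so at least 2 colors are needed.
2 colors suffice: color red → {0, 1, 4}; color blue → {2, 3, 5, 6}. No two adjacent vertices share a color.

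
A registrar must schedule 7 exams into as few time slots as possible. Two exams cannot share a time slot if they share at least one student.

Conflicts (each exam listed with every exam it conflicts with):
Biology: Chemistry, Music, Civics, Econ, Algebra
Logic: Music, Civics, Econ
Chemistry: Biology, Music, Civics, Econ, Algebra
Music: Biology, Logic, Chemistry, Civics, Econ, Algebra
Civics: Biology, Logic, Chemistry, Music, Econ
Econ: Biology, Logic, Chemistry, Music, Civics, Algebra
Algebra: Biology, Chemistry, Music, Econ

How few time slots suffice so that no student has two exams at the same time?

5

Biology, Chemistry, Music, Econ, Algebra pairwise conflict, so at least 5 time slots are needed.
Using 5 time slots: Biology=4, Logic=3, Chemistry=3, Music=2, Civics=5, Econ=1, Algebra=5. Each listed conflict is separated.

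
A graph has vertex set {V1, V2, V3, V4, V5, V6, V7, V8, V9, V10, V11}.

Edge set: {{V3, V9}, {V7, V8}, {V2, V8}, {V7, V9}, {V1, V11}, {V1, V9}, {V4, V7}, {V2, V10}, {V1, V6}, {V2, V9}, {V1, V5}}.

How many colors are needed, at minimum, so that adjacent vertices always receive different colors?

V7 and V8 are adjacent, so at least 2 colors are needed.
One proper 2-coloring: V1=R, V2=R, V3=R, V4=B, V5=B, V6=B, V7=R, V8=B, V9=B, V10=B, V11=B. No two adjacent vertices share a color.

2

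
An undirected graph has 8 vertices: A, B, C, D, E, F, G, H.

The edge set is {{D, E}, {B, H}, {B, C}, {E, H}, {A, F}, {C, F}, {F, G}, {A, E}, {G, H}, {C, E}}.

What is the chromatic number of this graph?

The cycle F-C-E-H-G-F has odd length 5, so it cannot be 2-colored; at least 3 colors are needed.
3 colors suffice: color red → {B, E, F}; color blue → {A, C, D, H}; color green → {G}. Each edge has distinct colors on its endpoints.

3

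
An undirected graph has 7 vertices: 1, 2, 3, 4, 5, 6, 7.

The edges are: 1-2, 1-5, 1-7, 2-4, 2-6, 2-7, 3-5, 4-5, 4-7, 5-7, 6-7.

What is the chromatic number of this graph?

1, 2, 7 form a triangle, so at least 3 colors are needed.
3 colors suffice: color red → {3, 7}; color blue → {2, 5}; color green → {1, 4, 6}. Each edge has distinct colors on its endpoints.

3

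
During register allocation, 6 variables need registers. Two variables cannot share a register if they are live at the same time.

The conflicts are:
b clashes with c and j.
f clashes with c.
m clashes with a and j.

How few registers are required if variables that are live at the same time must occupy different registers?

b and c conflict, so at least 2 registers are needed.
Using 2 registers: b=1, f=1, c=2, m=1, a=2, j=2. Every pair that conflicts lands in different registers.

2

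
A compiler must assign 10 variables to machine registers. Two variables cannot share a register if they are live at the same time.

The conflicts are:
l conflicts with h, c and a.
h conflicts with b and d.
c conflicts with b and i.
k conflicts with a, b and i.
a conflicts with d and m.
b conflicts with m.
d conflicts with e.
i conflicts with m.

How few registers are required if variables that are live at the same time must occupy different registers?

The cycle k-b-h-d-a-k has odd length 5, so it cannot be 2-colored; at least 3 registers are needed.
3 registers suffice: register 1 → {a, b, i, e}; register 2 → {h, c, k, m}; register 3 → {l, d}. Every pair that conflicts lands in different registers.

3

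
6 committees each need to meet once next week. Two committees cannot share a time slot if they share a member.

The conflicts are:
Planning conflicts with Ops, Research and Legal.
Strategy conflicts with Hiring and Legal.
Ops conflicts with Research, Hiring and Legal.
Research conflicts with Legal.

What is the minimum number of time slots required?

Planning, Ops, Research, Legal all conflict with each other, so at least 4 time slots are needed.
4 time slots suffice: time slot 1 → {Hiring, Legal}; time slot 2 → {Strategy, Ops}; time slot 3 → {Planning}; time slot 4 → {Research}. Each listed conflict is separated.

4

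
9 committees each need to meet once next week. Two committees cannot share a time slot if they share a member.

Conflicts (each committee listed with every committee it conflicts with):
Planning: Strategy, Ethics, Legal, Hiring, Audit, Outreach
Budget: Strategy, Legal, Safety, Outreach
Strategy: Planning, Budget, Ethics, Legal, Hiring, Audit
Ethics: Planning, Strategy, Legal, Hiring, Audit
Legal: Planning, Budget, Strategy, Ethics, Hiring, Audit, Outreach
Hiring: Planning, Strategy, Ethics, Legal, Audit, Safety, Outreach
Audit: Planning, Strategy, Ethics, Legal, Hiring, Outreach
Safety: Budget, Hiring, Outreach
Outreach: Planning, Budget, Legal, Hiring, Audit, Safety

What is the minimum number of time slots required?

6

Planning, Strategy, Ethics, Legal, Hiring, Audit are mutually in conflict, so at least 6 time slots are needed.
6 time slots suffice: Planning=5, Budget=2, Strategy=4, Ethics=6, Legal=1, Hiring=2, Audit=3, Safety=1, Outreach=4. No two conflicting committees share a time slot.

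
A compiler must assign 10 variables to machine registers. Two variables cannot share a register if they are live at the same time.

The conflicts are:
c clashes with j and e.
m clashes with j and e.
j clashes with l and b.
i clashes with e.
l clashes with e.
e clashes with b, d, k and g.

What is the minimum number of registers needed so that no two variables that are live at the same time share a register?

c and j conflict, so at least 2 registers are needed.
2 registers suffice: c=2, m=2, j=1, i=2, l=2, e=1, b=2, d=2, k=2, g=2. Every pair that conflicts lands in different registers.

2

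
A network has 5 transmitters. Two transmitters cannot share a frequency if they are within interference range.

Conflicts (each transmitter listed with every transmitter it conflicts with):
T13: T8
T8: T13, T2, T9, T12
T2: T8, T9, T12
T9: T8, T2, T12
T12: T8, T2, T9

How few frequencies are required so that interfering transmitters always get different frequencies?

T8, T2, T9, T12 pairwise conflict, so at least 4 frequencies are needed.
Using 4 frequencies: T13=2, T8=1, T2=3, T9=2, T12=4. Every pair that conflicts lands in different frequencies.

4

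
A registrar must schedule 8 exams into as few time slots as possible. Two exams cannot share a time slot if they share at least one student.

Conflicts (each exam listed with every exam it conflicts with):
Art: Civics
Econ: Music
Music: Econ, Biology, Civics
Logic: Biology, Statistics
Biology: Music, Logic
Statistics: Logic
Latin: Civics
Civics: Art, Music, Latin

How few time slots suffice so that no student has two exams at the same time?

Econ and Music conflict, so at least 2 time slots are needed.
2 time slots suffice: time slot 1 → {Art, Music, Logic, Latin}; time slot 2 → {Econ, Biology, Statistics, Civics}. Each listed conflict is separated.

2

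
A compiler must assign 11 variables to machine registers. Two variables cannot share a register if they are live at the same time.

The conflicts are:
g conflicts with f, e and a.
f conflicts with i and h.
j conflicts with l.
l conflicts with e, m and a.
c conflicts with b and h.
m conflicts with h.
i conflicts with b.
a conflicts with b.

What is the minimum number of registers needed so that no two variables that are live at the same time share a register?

3

The cycle f-g-a-b-i-f has odd length 5, so it cannot be 2-colored; at least 3 registers are needed.
A valid assignment using 3 registers: g=1, f=2, j=2, l=1, e=2, c=2, m=2, i=3, a=2, b=1, h=1. Every pair that conflicts lands in different registers.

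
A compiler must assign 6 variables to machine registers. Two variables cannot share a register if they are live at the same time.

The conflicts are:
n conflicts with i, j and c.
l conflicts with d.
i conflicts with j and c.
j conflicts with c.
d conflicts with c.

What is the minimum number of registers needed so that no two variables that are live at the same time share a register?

4

n, i, j, c are mutually in conflict, so at least 4 registers are needed.
4 registers suffice: register 1 → {l, c}; register 2 → {j, d}; register 3 → {i}; register 4 → {n}. No two conflicting variables share a register.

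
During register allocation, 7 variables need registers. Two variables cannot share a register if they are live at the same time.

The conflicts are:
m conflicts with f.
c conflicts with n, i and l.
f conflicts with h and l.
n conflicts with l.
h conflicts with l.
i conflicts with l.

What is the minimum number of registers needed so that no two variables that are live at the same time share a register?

f, h, l all conflict with each other, so at least 3 registers are needed.
3 registers suffice: register 1 → {m, l}; register 2 → {c, f}; register 3 → {n, h, i}. Every pair that conflicts lands in different registers.

3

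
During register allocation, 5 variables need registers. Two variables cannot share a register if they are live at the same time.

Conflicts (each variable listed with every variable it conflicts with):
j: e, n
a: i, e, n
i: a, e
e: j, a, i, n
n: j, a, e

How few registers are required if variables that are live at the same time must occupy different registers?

3

j, e, n pairwise conflict, so at least 3 registers are needed.
3 registers suffice: register 1 → {e}; register 2 → {i, n}; register 3 → {j, a}. Every pair that conflicts lands in different registers.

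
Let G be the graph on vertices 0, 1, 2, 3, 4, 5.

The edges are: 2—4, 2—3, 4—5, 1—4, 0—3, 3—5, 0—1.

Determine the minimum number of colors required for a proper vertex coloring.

The cycle 4-1-0-3-5-4 has odd length 5, so it cannot be 2-colored; at least 3 colors are needed.
3 colors suffice: color a → {3, 4}; color b → {0, 2, 5}; color c → {1}. No two adjacent vertices share a color.

3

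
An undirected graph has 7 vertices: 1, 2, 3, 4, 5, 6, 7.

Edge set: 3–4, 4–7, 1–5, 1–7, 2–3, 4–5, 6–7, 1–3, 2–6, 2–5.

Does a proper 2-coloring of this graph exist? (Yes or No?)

The cycle 6-2-5-1-7-6 has odd length 5, so it cannot be 2-colored; at least 3 colors are needed.
So 2 colors are not enough.

No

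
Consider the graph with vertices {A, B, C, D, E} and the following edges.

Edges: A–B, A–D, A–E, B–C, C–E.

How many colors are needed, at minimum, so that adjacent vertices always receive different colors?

2

A and E are adjacent, so at least 2 colors are needed.
2 colors suffice: color red → {A, C}; color blue → {B, D, E}. Every edge joins two different colors.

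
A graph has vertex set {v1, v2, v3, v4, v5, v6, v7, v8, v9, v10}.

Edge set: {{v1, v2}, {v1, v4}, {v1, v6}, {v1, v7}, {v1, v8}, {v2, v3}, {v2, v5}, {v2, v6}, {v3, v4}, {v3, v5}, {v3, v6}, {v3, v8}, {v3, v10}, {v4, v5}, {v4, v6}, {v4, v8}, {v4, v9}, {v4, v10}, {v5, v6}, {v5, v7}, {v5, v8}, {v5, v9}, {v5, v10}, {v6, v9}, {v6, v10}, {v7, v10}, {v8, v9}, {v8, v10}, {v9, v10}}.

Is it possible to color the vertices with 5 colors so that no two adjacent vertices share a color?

The chromatic number is 5. v3, v4, v5, v8, v10 form a clique, so at least 5 colors are needed.
5 colors suffice: color 1 → {v1, v5}; color 2 → {v2, v4, v7}; color 3 → {v10}; color 4 → {v6, v8}; color 5 → {v3, v9}.
That is already a proper 5-coloring.

Yes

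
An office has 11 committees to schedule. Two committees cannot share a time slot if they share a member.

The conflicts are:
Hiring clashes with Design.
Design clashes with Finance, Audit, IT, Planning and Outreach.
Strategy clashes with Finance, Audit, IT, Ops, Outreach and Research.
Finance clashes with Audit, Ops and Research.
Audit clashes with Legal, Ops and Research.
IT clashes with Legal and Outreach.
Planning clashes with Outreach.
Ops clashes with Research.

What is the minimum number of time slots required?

5

Strategy, Finance, Audit, Ops, Research pairwise conflict, so at least 5 time slots are needed.
5 time slots suffice: time slot 1 → {Design, Strategy, Legal}; time slot 2 → {Hiring, Audit, Outreach}; time slot 3 → {Finance, IT, Planning}; time slot 4 → {Ops}; time slot 5 → {Research}. Each listed conflict is separated.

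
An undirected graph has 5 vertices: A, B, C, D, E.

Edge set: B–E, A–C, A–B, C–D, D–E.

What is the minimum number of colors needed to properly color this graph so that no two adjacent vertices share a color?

The cycle D-C-A-B-E-D has odd length 5, so it cannot be 2-colored; at least 3 colors are needed.
A valid assignment using 3 colors: A=red, B=blue, C=blue, D=red, E=green. Each edge has distinct colors on its endpoints.

3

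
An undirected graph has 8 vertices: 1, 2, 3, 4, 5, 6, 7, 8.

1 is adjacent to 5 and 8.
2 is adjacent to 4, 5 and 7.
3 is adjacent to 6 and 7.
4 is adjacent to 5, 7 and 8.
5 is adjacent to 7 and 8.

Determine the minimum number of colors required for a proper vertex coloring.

2, 4, 5, 7 are mutually adjacent (a clique of size 4), so at least 4 colors are needed.
4 colors suffice: 1=c, 2=d, 3=a, 4=c, 5=a, 6=b, 7=b, 8=b. Each edge has distinct colors on its endpoints.

4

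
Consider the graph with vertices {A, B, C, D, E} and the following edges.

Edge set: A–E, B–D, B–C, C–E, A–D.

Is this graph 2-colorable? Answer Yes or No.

The cycle D-B-C-E-A-D has odd length 5, so it cannot be 2-colored; at least 3 colors are needed.
So 2 colors are not enough.

No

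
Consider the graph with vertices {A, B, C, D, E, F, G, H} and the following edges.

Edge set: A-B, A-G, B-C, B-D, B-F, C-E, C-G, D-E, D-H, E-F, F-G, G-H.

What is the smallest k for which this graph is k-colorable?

3

The cycle E-F-G-H-D-E has odd length 5, so it cannot be 2-colored; at least 3 colors are needed.
One proper 3-coloring: A=blue, B=red, C=blue, D=blue, E=red, F=blue, G=red, H=green. Every edge joins two different colors.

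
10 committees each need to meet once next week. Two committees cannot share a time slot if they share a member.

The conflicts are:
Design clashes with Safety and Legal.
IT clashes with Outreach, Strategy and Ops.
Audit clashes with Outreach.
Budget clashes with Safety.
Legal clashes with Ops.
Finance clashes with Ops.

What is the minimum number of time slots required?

2

IT and Strategy conflict, so at least 2 time slots are needed.
2 time slots suffice: time slot 1 → {IT, Audit, Safety, Legal, Finance}; time slot 2 → {Design, Budget, Outreach, Strategy, Ops}. No two conflicting committees share a time slot.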